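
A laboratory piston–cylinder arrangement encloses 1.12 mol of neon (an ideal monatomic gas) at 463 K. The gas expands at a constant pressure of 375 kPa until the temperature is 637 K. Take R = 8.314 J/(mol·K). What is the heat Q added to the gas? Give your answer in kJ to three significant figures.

Isobaric: W = nRΔT = (1.12)(8.314)(174) = 1620 J.
ΔU = nCᵥΔT with Cᵥ = 3R/2: ΔU = (1.12)(12.47)(174) = 2430 J.
Q = ΔU + W = 2430 + 1620 = 4051 J.

Q ≈ 4.05 kJ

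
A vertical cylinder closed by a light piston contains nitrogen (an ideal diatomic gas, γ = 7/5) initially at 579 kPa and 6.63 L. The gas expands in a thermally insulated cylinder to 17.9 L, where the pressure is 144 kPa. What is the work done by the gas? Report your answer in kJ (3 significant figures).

W ≈ 3.15 kJ

Adiabatic: W = (P₁V₁ − P₂V₂)/(γ − 1) with γ = 7/5.
P₁V₁ = 3839 J, P₂V₂ = 2578 J.
W = (3839 − 2578) / 0.4 = 3153 J.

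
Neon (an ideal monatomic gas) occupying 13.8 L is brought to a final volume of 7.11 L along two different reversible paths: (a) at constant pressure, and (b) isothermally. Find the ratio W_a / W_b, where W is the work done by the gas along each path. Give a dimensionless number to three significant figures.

Path (a) isobaric: W = P₁(V₂ − V₁) → W_a/(P₁V₁) = -0.4848.
Path (b) isothermal: W = P₁V₁ ln(V₂/V₁) → W_b/(P₁V₁) = -0.6632.
W_a / W_b = -0.4848 / -0.6632 = 0.731.

W_a / W_b ≈ 0.731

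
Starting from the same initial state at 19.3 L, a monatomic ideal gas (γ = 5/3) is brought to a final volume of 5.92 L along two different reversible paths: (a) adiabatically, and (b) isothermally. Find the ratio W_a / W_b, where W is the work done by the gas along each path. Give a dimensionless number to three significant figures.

Path (a) adiabatic: W = P₁V₁(1 − (V₁/V₂)^(γ−1))/(γ−1) → W_a/(P₁V₁) = -1.798.
Path (b) isothermal: W = P₁V₁ ln(V₂/V₁) → W_b/(P₁V₁) = -1.182.
W_a / W_b = -1.798 / -1.182 = 1.521.

W_a / W_b ≈ 1.52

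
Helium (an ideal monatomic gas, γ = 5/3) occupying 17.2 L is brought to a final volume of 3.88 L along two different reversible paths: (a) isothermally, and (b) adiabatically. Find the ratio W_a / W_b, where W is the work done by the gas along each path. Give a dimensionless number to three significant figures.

Path (a) isothermal: W = P₁V₁ ln(V₂/V₁) → W_a/(P₁V₁) = -1.489.
Path (b) adiabatic: W = P₁V₁(1 − (V₁/V₂)^(γ−1))/(γ−1) → W_b/(P₁V₁) = -2.548.
W_a / W_b = -1.489 / -2.548 = 0.5844.

W_a / W_b ≈ 0.584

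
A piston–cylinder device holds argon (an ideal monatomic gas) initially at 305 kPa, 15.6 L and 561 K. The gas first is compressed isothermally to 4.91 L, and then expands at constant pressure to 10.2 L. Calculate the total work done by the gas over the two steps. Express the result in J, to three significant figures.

Step 1 (isothermal): W = P₁V₁ ln(V₂/V₁) = (4758) ln(4.91/15.6) = -5500 J.
After step 1: P = 969 kPa, V = 4.91 L, T = 561 K.
Step 2 (isobaric): W = PΔV = (969 kPa)(10.2 − 4.91 L) = 5126 J.
W_total = -5500 + 5126 = -374 J.

W_total ≈ -374 J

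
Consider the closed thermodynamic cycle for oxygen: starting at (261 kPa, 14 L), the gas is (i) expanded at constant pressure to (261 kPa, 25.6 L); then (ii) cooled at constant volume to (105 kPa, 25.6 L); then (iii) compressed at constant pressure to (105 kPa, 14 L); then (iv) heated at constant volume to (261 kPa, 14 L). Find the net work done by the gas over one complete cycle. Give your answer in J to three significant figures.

W_net ≈ 1810 J

Constant-volume legs do no work.
W(i) = (261)(25.6 − 14) = 3028 J; W(iii) = (105)(14 − 25.6) = -1218 J.
W_net = 3028 − 1218 = 1810 J (the clockwise enclosed area).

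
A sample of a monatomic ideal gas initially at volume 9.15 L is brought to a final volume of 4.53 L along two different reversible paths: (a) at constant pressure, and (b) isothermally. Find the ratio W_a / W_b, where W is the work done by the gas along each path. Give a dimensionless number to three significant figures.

W_a / W_b ≈ 0.718

Path (a) isobaric: W = P₁(V₂ − V₁) → W_a/(P₁V₁) = -0.5049.
Path (b) isothermal: W = P₁V₁ ln(V₂/V₁) → W_b/(P₁V₁) = -0.703.
W_a / W_b = -0.5049 / -0.703 = 0.7182.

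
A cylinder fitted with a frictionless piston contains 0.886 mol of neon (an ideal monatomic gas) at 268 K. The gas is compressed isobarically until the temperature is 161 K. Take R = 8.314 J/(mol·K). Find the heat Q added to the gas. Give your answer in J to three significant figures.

Isobaric: W = nRΔT = (0.886)(8.314)(-107) = -788.2 J.
ΔU = nCᵥΔT with Cᵥ = 3R/2: ΔU = (0.886)(12.47)(-107) = -1182 J.
Q = ΔU + W = -1182 − 788.2 = -1970 J.

Q ≈ -1970 J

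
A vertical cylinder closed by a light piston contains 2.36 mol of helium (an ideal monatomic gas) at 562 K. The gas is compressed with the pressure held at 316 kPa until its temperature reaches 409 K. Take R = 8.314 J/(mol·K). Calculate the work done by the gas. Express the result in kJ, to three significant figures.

Isobaric: W = P ΔV = nR ΔT.
W = (2.36)(8.314)(409 − 562) = -3002 J.

W ≈ -3.00 kJ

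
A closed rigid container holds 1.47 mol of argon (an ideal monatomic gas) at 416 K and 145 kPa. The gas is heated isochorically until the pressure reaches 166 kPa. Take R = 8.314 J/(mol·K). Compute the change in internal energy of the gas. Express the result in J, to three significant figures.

Constant volume ⇒ W = 0, so Q = ΔU = nCᵥΔT with Cᵥ = 3R/2 = 12.47 J/(mol·K).
At constant V, T₂/T₁ = P₂/P₁ ⇒ ΔT = T₁(P₂/P₁ − 1) = 416·(166/145 − 1) = 60.25 K.
ΔU = (1.47)(12.47)(60.25) = 1104 J.

ΔU ≈ 1100 J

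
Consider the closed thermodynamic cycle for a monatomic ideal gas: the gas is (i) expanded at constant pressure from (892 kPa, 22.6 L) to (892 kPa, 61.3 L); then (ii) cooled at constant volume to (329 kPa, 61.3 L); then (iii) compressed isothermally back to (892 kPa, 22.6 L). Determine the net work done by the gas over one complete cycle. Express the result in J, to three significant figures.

Leg (i): W = PΔV = (892)(61.3 − 22.6) = 34520 J.
Leg (ii): W = 0.
Leg (iii): W = PᵢVᵢ ln(V_f/Vᵢ) = (20168) ln(22.6/61.3) = -20124 J.
W_net = 34520 − 20124 = 14396 J.

W_net ≈ 14400 J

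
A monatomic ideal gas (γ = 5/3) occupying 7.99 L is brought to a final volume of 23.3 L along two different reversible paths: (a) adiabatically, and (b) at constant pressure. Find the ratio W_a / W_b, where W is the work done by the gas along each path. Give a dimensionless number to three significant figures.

W_a / W_b ≈ 0.399

Path (a) adiabatic: W = P₁V₁(1 − (V₁/V₂)^(γ−1))/(γ−1) → W_a/(P₁V₁) = 0.7651.
Path (b) isobaric: W = P₁(V₂ − V₁) → W_b/(P₁V₁) = 1.916.
W_a / W_b = 0.7651 / 1.916 = 0.3993.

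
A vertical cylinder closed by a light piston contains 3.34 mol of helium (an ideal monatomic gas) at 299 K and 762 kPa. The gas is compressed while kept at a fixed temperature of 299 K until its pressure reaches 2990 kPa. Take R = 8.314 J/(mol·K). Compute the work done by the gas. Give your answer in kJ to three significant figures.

W ≈ -11.4 kJ

Isothermal process: W = nRT ln(V₂/V₁) = nRT ln(P₁/P₂).
W = (3.34)(8.314)(299) × ln(762/2990)
  = 8303 × ln(0.2548) = 8303 × -1.367
W_by_gas = -11351 J.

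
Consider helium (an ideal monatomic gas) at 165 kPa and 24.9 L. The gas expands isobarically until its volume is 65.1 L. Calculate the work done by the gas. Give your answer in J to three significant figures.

W ≈ 6630 J

Isobaric: W = P ΔV.
W = (165 kPa)(65.1 − 24.9 L) = (165)(40.2) = 6633 J.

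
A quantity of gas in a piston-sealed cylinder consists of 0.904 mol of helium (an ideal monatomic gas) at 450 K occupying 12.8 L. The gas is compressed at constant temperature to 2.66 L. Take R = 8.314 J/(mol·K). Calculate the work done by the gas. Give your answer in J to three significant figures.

W ≈ -5310 J

Isothermal: W = nRT ln(V₂/V₁).
W = (0.904)(8.314)(450) × ln(2.66/12.8)
  = 3382 × -1.571
W_by_gas = -5314 J.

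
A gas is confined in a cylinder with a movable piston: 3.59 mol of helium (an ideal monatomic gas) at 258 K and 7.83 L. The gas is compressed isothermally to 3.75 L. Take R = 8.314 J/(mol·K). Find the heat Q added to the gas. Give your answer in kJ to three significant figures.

Q ≈ -5.67 kJ

Isothermal ⇒ ΔU = 0, so Q = W = nRT ln(V₂/V₁).
Q = (3.59)(8.314)(258) ln(3.75/7.83) = 7701 × -0.7362 = -5669 J.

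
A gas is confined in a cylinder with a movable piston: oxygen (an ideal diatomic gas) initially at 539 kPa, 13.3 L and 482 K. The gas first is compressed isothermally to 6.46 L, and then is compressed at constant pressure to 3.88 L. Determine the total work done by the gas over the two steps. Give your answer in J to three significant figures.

Step 1 (isothermal): W = P₁V₁ ln(V₂/V₁) = (7169) ln(6.46/13.3) = -5177 J.
After step 1: P = 1110 kPa, V = 6.46 L, T = 482 K.
Step 2 (isobaric): W = PΔV = (1110 kPa)(3.88 − 6.46 L) = -2863 J.
W_total = -5177 − 2863 = -8040 J.

W_total ≈ -8040 J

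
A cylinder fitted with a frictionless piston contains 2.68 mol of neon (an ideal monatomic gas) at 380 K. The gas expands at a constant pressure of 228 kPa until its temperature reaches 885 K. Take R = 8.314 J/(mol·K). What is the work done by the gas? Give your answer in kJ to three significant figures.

Isobaric: W = P ΔV = nR ΔT.
W = (2.68)(8.314)(885 − 380) = 11252 J.

W ≈ 11.3 kJ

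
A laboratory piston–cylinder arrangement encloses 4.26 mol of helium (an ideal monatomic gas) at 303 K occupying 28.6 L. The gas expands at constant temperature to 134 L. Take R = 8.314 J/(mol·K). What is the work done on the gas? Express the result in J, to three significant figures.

W ≈ -16600 J

Isothermal: W = nRT ln(V₂/V₁).
W = (4.26)(8.314)(303) × ln(134/28.6)
  = 10732 × 1.544
W_by_gas = 16574 J; work on gas = −W_by = -16574 J.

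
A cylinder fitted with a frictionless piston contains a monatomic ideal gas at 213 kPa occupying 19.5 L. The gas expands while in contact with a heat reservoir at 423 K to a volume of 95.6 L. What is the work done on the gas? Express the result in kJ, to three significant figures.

Isothermal: W = nRT ln(V₂/V₁) = P₁V₁ ln(V₂/V₁).
P₁V₁ = (213 kPa)(19.5 L) = 4154 J.
W = 4154 × ln(95.6/19.5) = 4154 × 1.59
W_by_gas = 6603 J; work on gas = −W_by = -6603 J.

W ≈ -6.60 kJ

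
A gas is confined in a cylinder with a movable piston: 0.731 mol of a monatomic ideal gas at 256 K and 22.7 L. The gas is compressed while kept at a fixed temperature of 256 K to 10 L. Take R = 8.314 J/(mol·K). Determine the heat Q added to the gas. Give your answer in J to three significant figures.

Q ≈ -1280 J

Isothermal ⇒ ΔU = 0, so Q = W = nRT ln(V₂/V₁).
Q = (0.731)(8.314)(256) ln(10/22.7) = 1556 × -0.8198 = -1275 J.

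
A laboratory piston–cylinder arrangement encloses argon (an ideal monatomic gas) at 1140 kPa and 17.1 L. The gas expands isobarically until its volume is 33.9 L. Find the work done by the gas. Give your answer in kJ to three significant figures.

W ≈ 19.2 kJ

Isobaric: W = P ΔV.
W = (1140 kPa)(33.9 − 17.1 L) = (1140)(16.8) = 19152 J.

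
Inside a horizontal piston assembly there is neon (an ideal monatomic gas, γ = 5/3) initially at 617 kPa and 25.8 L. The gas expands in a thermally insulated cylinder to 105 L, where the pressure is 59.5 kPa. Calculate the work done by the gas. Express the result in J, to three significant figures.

W ≈ 14500 J

Adiabatic: W = (P₁V₁ − P₂V₂)/(γ − 1) with γ = 5/3.
P₁V₁ = 15919 J, P₂V₂ = 6248 J.
W = (15919 − 6248) / 0.6667 = 14507 J.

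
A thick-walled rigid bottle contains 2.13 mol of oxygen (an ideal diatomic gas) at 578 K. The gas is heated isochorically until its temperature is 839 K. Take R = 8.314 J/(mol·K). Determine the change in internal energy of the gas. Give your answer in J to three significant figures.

ΔU ≈ 11600 J

Constant volume ⇒ W = 0, so Q = ΔU = nCᵥΔT with Cᵥ = 5R/2 = 20.79 J/(mol·K).
ΔU = (2.13)(20.79)(839 − 578) = 11555 J.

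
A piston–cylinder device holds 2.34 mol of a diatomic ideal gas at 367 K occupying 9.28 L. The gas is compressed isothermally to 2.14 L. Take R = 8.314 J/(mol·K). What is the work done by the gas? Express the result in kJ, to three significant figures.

Isothermal: W = nRT ln(V₂/V₁).
W = (2.34)(8.314)(367) × ln(2.14/9.28)
  = 7140 × -1.467
W_by_gas = -10475 J.

W ≈ -10.5 kJ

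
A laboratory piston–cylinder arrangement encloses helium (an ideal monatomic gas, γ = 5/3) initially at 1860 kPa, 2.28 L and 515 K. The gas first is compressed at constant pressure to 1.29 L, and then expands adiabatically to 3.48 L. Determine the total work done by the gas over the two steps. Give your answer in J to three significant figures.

W_total ≈ -99.5 J

Step 1 (isobaric): W = PΔV = (1860 kPa)(1.29 − 2.28 L) = -1841 J.
After step 1: P = 1860 kPa, V = 1.29 L, T = 291.4 K.
Step 2 (adiabatic): W = (P₁V₁ − P₂V₂)/(γ−1) = (2399 − 1238)/0.667 = 1742 J.
W_total = -1841 + 1742 = -99.54 J.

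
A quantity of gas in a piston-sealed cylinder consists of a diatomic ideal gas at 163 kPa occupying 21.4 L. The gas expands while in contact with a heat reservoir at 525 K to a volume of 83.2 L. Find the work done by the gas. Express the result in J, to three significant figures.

Isothermal: W = nRT ln(V₂/V₁) = P₁V₁ ln(V₂/V₁).
P₁V₁ = (163 kPa)(21.4 L) = 3488 J.
W = 3488 × ln(83.2/21.4) = 3488 × 1.358
W_by_gas = 4736 J.

W ≈ 4740 J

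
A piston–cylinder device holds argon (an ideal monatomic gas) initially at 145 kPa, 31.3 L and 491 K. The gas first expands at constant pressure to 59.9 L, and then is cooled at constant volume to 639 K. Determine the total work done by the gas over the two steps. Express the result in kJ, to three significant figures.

Step 1 (isobaric): W = PΔV = (145 kPa)(59.9 − 31.3 L) = 4147 J.
Step 2 (isochoric): W = 0 (constant volume).
W_total = 4147 + 0 = 4147 J.

W_total ≈ 4.15 kJ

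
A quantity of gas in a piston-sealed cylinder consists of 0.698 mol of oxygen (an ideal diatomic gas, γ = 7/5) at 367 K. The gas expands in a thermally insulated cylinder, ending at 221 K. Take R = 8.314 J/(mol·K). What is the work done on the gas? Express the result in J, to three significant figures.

W ≈ -2120 J

Adiabatic ⇒ Q = 0, so W_by = −ΔU = nCᵥ(T₁ − T₂).
Cᵥ = 5R/2 = 20.79 J/(mol·K).
W = (0.698)(20.79)(367 − 221) = 2118 J.
Work on gas = −W_by = -2118 J.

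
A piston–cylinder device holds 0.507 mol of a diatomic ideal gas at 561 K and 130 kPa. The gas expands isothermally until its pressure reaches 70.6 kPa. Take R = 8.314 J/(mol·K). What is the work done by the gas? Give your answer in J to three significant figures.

Isothermal process: W = nRT ln(V₂/V₁) = nRT ln(P₁/P₂).
W = (0.507)(8.314)(561) × ln(130/70.6)
  = 2365 × ln(1.841) = 2365 × 0.6105
W_by_gas = 1444 J.

W ≈ 1440 J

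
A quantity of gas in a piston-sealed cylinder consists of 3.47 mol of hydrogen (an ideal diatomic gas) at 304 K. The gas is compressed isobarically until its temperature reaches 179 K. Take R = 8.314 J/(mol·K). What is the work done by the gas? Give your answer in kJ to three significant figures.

W ≈ -3.61 kJ

Isobaric: W = P ΔV = nR ΔT.
W = (3.47)(8.314)(179 − 304) = -3606 J.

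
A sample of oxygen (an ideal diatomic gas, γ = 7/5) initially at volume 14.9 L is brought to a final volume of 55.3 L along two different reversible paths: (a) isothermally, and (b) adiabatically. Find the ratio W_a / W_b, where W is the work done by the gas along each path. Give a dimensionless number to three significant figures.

W_a / W_b ≈ 1.29

Path (a) isothermal: W = P₁V₁ ln(V₂/V₁) → W_a/(P₁V₁) = 1.311.
Path (b) adiabatic: W = P₁V₁(1 − (V₁/V₂)^(γ−1))/(γ−1) → W_b/(P₁V₁) = 1.02.
W_a / W_b = 1.311 / 1.02 = 1.285.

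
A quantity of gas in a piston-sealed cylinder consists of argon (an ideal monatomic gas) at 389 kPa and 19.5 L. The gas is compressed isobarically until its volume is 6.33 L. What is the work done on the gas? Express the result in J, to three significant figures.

W ≈ 5120 J

Isobaric: W = P ΔV.
W = (389 kPa)(6.33 − 19.5 L) = (389)(-13.17) = -5123 J.
Work on gas = −W_by = 5123 J.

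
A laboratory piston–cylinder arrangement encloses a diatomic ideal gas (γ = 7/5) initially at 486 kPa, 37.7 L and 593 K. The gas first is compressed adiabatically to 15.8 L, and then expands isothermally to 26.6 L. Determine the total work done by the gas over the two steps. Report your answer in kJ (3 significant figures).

Step 1 (adiabatic): W = (P₁V₁ − P₂V₂)/(γ−1) = (18322 − 25945)/0.4 = -19057 J.
After step 1: P = 1642 kPa, V = 15.8 L, T = 839.7 K.
Step 2 (isothermal): W = P₁V₁ ln(V₂/V₁) = (25945) ln(26.6/15.8) = 13515 J.
W_total = -19057 + 13515 = -5542 J.

W_total ≈ -5.54 kJ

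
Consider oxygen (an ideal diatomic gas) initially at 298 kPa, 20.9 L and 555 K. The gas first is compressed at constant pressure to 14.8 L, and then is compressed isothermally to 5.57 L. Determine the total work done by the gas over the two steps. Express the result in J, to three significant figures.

Step 1 (isobaric): W = PΔV = (298 kPa)(14.8 − 20.9 L) = -1818 J.
After step 1: P = 298 kPa, V = 14.8 L, T = 393 K.
Step 2 (isothermal): W = P₁V₁ ln(V₂/V₁) = (4410) ln(5.57/14.8) = -4310 J.
W_total = -1818 − 4310 = -6128 J.

W_total ≈ -6130 J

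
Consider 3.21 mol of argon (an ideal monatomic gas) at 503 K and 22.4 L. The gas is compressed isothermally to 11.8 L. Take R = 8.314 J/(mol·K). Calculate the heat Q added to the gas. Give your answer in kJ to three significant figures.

Isothermal ⇒ ΔU = 0, so Q = W = nRT ln(V₂/V₁).
Q = (3.21)(8.314)(503) ln(11.8/22.4) = 13424 × -0.641 = -8604 J.

Q ≈ -8.60 kJ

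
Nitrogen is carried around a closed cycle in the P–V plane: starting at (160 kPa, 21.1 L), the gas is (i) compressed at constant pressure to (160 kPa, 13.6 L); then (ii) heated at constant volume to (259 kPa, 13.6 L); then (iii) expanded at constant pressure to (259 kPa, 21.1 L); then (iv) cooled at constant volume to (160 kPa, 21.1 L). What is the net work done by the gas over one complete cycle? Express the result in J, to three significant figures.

Constant-volume legs do no work.
W(i) = (160)(13.6 − 21.1) = -1200 J; W(iii) = (259)(21.1 − 13.6) = 1943 J.
W_net = -1200 + 1943 = 742.5 J (the clockwise enclosed area).

W_net ≈ 743 J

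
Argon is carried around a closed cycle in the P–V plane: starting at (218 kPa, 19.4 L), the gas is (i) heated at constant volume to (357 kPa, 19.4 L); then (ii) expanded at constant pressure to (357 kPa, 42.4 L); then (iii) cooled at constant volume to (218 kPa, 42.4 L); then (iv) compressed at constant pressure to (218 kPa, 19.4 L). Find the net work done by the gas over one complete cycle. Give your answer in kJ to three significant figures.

Constant-volume legs do no work.
W(ii) = (357)(42.4 − 19.4) = 8211 J; W(iv) = (218)(19.4 − 42.4) = -5014 J.
W_net = 8211 − 5014 = 3197 J (the clockwise enclosed area).

W_net ≈ 3.20 kJ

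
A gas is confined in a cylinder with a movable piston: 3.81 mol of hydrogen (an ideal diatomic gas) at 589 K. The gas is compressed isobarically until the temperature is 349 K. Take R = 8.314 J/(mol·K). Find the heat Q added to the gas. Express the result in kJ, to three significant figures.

Isobaric: W = nRΔT = (3.81)(8.314)(-240) = -7602 J.
ΔU = nCᵥΔT with Cᵥ = 5R/2: ΔU = (3.81)(20.79)(-240) = -19006 J.
Q = ΔU + W = -19006 − 7602 = -26608 J.

Q ≈ -26.6 kJ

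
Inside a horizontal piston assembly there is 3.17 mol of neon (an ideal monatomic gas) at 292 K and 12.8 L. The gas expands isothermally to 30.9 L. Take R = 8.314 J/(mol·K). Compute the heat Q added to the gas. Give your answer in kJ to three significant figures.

Isothermal ⇒ ΔU = 0, so Q = W = nRT ln(V₂/V₁).
Q = (3.17)(8.314)(292) ln(30.9/12.8) = 7696 × 0.8813 = 6782 J.

Q ≈ 6.78 kJ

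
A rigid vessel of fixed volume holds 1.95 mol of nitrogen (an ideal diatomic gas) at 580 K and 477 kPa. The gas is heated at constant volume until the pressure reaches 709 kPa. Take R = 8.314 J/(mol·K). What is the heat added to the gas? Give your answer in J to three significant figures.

Constant volume ⇒ W = 0, so Q = ΔU = nCᵥΔT with Cᵥ = 5R/2 = 20.79 J/(mol·K).
At constant V, T₂/T₁ = P₂/P₁ ⇒ ΔT = T₁(P₂/P₁ − 1) = 580·(709/477 − 1) = 282.1 K.
ΔU = (1.95)(20.79)(282.1) = 11434 J.

Q ≈ 11400 J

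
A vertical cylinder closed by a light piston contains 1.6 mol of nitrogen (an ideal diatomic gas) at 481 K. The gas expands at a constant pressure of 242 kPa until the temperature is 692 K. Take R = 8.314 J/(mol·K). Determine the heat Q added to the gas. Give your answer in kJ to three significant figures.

Q ≈ 9.82 kJ

Isobaric: W = nRΔT = (1.6)(8.314)(211) = 2807 J.
ΔU = nCᵥΔT with Cᵥ = 5R/2: ΔU = (1.6)(20.79)(211) = 7017 J.
Q = ΔU + W = 7017 + 2807 = 9824 J.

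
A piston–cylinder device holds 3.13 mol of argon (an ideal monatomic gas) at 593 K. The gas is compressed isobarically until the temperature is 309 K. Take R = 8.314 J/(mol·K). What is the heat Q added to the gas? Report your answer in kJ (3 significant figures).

Q ≈ -18.5 kJ

Isobaric: W = nRΔT = (3.13)(8.314)(-284) = -7390 J.
ΔU = nCᵥΔT with Cᵥ = 3R/2: ΔU = (3.13)(12.47)(-284) = -11086 J.
Q = ΔU + W = -11086 − 7390 = -18476 J.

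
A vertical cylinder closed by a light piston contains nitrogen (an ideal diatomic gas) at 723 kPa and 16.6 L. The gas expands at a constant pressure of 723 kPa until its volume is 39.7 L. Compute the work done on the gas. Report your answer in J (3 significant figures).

Isobaric: W = P ΔV.
W = (723 kPa)(39.7 − 16.6 L) = (723)(23.1) = 16701 J.
Work on gas = −W_by = -16701 J.

W ≈ -16700 J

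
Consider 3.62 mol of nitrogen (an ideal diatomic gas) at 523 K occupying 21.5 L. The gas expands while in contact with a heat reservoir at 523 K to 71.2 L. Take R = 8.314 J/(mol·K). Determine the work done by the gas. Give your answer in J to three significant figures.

Isothermal: W = nRT ln(V₂/V₁).
W = (3.62)(8.314)(523) × ln(71.2/21.5)
  = 15741 × 1.197
W_by_gas = 18848 J.

W ≈ 18800 J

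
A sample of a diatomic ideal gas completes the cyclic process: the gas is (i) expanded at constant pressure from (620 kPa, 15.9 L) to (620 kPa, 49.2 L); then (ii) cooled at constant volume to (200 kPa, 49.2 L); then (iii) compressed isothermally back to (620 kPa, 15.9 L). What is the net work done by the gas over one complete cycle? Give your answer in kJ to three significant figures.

W_net ≈ 9.53 kJ

Leg (i): W = PΔV = (620)(49.2 − 15.9) = 20646 J.
Leg (ii): W = 0.
Leg (iii): W = PᵢVᵢ ln(V_f/Vᵢ) = (9840) ln(15.9/49.2) = -11115 J.
W_net = 20646 − 11115 = 9531 J.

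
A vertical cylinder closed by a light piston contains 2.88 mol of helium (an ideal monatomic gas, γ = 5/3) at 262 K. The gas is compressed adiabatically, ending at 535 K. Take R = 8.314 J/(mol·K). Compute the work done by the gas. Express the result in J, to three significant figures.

W ≈ -9810 J

Adiabatic ⇒ Q = 0, so W_by = −ΔU = nCᵥ(T₁ − T₂).
Cᵥ = 3R/2 = 12.47 J/(mol·K).
W = (2.88)(12.47)(262 − 535) = -9805 J.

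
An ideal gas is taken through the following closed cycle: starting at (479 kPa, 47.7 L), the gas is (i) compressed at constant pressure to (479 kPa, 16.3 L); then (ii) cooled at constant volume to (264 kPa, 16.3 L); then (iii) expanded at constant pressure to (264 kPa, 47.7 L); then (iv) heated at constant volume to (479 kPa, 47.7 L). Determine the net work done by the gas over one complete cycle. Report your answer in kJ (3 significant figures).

Constant-volume legs do no work.
W(i) = (479)(16.3 − 47.7) = -15041 J; W(iii) = (264)(47.7 − 16.3) = 8290 J.
W_net = -15041 + 8290 = -6751 J (the counter-clockwise enclosed area).

W_net ≈ -6.75 kJ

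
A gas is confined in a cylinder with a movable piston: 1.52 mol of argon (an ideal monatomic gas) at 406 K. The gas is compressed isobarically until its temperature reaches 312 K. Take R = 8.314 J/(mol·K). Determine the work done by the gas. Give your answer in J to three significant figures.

W ≈ -1190 J

Isobaric: W = P ΔV = nR ΔT.
W = (1.52)(8.314)(312 − 406) = -1188 J.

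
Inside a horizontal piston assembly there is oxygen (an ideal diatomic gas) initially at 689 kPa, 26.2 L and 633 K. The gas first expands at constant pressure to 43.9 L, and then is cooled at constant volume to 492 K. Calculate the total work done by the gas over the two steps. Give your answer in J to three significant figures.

W_total ≈ 12200 J

Step 1 (isobaric): W = PΔV = (689 kPa)(43.9 − 26.2 L) = 12195 J.
Step 2 (isochoric): W = 0 (constant volume).
W_total = 12195 + 0 = 12195 J.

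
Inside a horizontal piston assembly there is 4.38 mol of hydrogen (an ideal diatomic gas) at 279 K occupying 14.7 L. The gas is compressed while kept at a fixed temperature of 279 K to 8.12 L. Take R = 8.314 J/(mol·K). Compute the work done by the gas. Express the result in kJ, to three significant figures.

W ≈ -6.03 kJ

Isothermal: W = nRT ln(V₂/V₁).
W = (4.38)(8.314)(279) × ln(8.12/14.7)
  = 10160 × -0.5935
W_by_gas = -6030 J.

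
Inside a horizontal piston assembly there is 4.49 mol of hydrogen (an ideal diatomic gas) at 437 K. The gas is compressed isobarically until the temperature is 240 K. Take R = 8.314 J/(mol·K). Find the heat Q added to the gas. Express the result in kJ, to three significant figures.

Q ≈ -25.7 kJ

Isobaric: W = nRΔT = (4.49)(8.314)(-197) = -7354 J.
ΔU = nCᵥΔT with Cᵥ = 5R/2: ΔU = (4.49)(20.79)(-197) = -18385 J.
Q = ΔU + W = -18385 − 7354 = -25739 J.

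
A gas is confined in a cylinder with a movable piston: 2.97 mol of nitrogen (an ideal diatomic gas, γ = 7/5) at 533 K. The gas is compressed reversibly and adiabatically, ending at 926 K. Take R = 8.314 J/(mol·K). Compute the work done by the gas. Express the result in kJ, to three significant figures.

W ≈ -24.3 kJ

Adiabatic ⇒ Q = 0, so W_by = −ΔU = nCᵥ(T₁ − T₂).
Cᵥ = 5R/2 = 20.79 J/(mol·K).
W = (2.97)(20.79)(533 − 926) = -24260 J.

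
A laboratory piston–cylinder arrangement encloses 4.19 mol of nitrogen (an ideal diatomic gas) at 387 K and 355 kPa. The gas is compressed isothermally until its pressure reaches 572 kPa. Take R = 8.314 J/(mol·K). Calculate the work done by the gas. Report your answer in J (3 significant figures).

Isothermal process: W = nRT ln(V₂/V₁) = nRT ln(P₁/P₂).
W = (4.19)(8.314)(387) × ln(355/572)
  = 13481 × ln(0.6206) = 13481 × -0.477
W_by_gas = -6431 J.

W ≈ -6430 J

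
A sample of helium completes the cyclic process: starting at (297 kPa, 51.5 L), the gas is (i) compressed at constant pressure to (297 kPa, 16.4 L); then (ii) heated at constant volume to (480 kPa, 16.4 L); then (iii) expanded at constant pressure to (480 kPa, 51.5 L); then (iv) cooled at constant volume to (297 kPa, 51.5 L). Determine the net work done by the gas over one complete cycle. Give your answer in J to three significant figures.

W_net ≈ 6420 J

Constant-volume legs do no work.
W(i) = (297)(16.4 − 51.5) = -10425 J; W(iii) = (480)(51.5 − 16.4) = 16848 J.
W_net = -10425 + 16848 = 6423 J (the clockwise enclosed area).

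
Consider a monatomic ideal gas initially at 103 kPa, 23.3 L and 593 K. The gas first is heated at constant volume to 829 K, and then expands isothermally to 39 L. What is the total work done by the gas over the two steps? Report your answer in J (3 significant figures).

Step 1 (isochoric): W = 0 (constant volume).
After step 1: P = 144 kPa (V unchanged).
Step 2 (isothermal): W = P₁V₁ ln(V₂/V₁) = (3355) ln(39/23.3) = 1728 J.
W_total = 0 + 1728 = 1728 J.

W_total ≈ 1730 J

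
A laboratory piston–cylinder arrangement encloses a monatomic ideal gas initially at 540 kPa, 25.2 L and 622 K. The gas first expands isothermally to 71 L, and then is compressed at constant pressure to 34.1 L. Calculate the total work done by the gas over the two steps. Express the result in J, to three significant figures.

Step 1 (isothermal): W = P₁V₁ ln(V₂/V₁) = (13608) ln(71/25.2) = 14096 J.
After step 1: P = 191.7 kPa, V = 71 L, T = 622 K.
Step 2 (isobaric): W = PΔV = (191.7 kPa)(34.1 − 71 L) = -7072 J.
W_total = 14096 − 7072 = 7023 J.

W_total ≈ 7020 J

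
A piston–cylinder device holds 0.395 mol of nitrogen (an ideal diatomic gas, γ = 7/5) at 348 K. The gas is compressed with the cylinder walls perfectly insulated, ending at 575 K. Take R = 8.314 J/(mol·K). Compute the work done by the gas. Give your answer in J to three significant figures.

W ≈ -1860 J

Adiabatic ⇒ Q = 0, so W_by = −ΔU = nCᵥ(T₁ − T₂).
Cᵥ = 5R/2 = 20.79 J/(mol·K).
W = (0.395)(20.79)(348 − 575) = -1864 J.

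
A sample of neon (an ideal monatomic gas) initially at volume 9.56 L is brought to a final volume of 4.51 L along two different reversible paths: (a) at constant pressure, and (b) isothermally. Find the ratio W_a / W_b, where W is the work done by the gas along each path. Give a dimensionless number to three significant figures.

Path (a) isobaric: W = P₁(V₂ − V₁) → W_a/(P₁V₁) = -0.5282.
Path (b) isothermal: W = P₁V₁ ln(V₂/V₁) → W_b/(P₁V₁) = -0.7513.
W_a / W_b = -0.5282 / -0.7513 = 0.7031.

W_a / W_b ≈ 0.703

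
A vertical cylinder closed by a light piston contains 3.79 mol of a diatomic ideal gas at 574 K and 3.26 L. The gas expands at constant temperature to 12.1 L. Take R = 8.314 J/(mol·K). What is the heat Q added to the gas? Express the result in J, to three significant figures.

Isothermal ⇒ ΔU = 0, so Q = W = nRT ln(V₂/V₁).
Q = (3.79)(8.314)(574) ln(12.1/3.26) = 18087 × 1.311 = 23720 J.

Q ≈ 23700 J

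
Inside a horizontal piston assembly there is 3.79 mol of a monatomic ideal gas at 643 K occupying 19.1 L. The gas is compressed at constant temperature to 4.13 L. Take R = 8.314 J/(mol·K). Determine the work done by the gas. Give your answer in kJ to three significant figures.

W ≈ -31.0 kJ

Isothermal: W = nRT ln(V₂/V₁).
W = (3.79)(8.314)(643) × ln(4.13/19.1)
  = 20261 × -1.531
W_by_gas = -31028 J.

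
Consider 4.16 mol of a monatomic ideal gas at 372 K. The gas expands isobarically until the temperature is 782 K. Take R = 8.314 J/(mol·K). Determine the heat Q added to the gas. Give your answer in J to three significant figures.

Isobaric: W = nRΔT = (4.16)(8.314)(410) = 14180 J.
ΔU = nCᵥΔT with Cᵥ = 3R/2: ΔU = (4.16)(12.47)(410) = 21271 J.
Q = ΔU + W = 21271 + 14180 = 35451 J.

Q ≈ 35500 J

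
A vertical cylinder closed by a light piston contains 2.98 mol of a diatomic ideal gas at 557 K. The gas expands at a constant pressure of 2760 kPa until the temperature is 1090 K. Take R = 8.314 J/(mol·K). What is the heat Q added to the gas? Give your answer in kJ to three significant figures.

Q ≈ 46.2 kJ

Isobaric: W = nRΔT = (2.98)(8.314)(533) = 13205 J.
ΔU = nCᵥΔT with Cᵥ = 5R/2: ΔU = (2.98)(20.79)(533) = 33014 J.
Q = ΔU + W = 33014 + 13205 = 46219 J.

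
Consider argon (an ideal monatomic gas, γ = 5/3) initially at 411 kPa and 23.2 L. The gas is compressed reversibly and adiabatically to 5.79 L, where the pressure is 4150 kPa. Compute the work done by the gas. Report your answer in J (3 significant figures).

W ≈ -21700 J

Adiabatic: W = (P₁V₁ − P₂V₂)/(γ − 1) with γ = 5/3.
P₁V₁ = 9535 J, P₂V₂ = 24028 J.
W = (9535 − 24028) / 0.6667 = -21740 J.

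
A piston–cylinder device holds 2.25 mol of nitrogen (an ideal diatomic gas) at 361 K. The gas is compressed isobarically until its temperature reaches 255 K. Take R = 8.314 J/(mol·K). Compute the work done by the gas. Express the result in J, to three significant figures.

W ≈ -1980 J

Isobaric: W = P ΔV = nR ΔT.
W = (2.25)(8.314)(255 − 361) = -1983 J.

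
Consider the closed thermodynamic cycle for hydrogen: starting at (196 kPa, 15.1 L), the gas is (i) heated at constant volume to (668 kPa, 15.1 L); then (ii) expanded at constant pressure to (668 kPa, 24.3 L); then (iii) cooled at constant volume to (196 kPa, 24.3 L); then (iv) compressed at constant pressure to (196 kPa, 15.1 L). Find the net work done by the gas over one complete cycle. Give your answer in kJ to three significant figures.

W_net ≈ 4.34 kJ

Constant-volume legs do no work.
W(ii) = (668)(24.3 − 15.1) = 6146 J; W(iv) = (196)(15.1 − 24.3) = -1803 J.
W_net = 6146 − 1803 = 4342 J (the clockwise enclosed area).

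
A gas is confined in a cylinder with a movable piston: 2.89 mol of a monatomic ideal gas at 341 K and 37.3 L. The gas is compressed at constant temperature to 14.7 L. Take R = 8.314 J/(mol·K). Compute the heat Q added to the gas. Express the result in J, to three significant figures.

Q ≈ -7630 J

Isothermal ⇒ ΔU = 0, so Q = W = nRT ln(V₂/V₁).
Q = (2.89)(8.314)(341) ln(14.7/37.3) = 8193 × -0.9311 = -7629 J.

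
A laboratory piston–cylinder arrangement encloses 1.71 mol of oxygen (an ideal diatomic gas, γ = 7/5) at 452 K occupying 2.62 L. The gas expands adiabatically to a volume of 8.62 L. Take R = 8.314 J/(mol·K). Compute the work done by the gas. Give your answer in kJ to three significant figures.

W ≈ 6.09 kJ

Adiabatic: TV^(γ−1) = const with γ = 7/5.
T₂ = T₁ (V₁/V₂)^(γ−1) = 452 × (2.62/8.62)^0.4 = 452 × 0.621 = 280.7 K.
W_by = nCᵥ(T₁ − T₂) = (1.71)(20.79)(452 − 280.7) = 6088 J.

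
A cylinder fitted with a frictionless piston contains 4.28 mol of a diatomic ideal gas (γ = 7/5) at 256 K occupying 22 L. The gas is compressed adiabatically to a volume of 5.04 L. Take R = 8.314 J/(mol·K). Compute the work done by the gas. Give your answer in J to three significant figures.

W ≈ -18300 J

Adiabatic: TV^(γ−1) = const with γ = 7/5.
T₂ = T₁ (V₁/V₂)^(γ−1) = 256 × (22/5.04)^0.4 = 256 × 1.803 = 461.6 K.
W_by = nCᵥ(T₁ − T₂) = (4.28)(20.79)(256 − 461.6) = -18287 J.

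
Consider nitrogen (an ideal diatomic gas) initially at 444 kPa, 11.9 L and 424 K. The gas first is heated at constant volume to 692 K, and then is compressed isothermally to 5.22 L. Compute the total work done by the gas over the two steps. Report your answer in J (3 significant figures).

Step 1 (isochoric): W = 0 (constant volume).
After step 1: P = 724.6 kPa (V unchanged).
Step 2 (isothermal): W = P₁V₁ ln(V₂/V₁) = (8623) ln(5.22/11.9) = -7106 J.
W_total = 0 − 7106 = -7106 J.

W_total ≈ -7110 J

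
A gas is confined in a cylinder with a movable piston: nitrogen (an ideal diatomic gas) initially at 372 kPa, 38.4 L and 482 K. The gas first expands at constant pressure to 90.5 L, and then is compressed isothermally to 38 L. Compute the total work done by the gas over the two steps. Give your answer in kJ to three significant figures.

W_total ≈ -9.83 kJ

Step 1 (isobaric): W = PΔV = (372 kPa)(90.5 − 38.4 L) = 19381 J.
After step 1: P = 372 kPa, V = 90.5 L, T = 1136 K.
Step 2 (isothermal): W = P₁V₁ ln(V₂/V₁) = (33666) ln(38/90.5) = -29214 J.
W_total = 19381 − 29214 = -9833 J.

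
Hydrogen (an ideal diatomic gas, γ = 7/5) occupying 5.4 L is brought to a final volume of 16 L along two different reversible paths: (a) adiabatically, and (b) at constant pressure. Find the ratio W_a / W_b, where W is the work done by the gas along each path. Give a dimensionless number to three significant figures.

Path (a) adiabatic: W = P₁V₁(1 − (V₁/V₂)^(γ−1))/(γ−1) → W_a/(P₁V₁) = 0.881.
Path (b) isobaric: W = P₁(V₂ − V₁) → W_b/(P₁V₁) = 1.963.
W_a / W_b = 0.881 / 1.963 = 0.4488.

W_a / W_b ≈ 0.449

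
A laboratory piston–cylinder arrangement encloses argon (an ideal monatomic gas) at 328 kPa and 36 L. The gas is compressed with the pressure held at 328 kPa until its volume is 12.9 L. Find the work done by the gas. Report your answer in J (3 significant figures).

Isobaric: W = P ΔV.
W = (328 kPa)(12.9 − 36 L) = (328)(-23.1) = -7577 J.

W ≈ -7580 J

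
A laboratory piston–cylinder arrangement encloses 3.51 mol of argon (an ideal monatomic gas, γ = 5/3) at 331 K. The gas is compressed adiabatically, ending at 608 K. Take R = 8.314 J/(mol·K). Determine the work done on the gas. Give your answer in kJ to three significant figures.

W ≈ 12.1 kJ

Adiabatic ⇒ Q = 0, so W_by = −ΔU = nCᵥ(T₁ − T₂).
Cᵥ = 3R/2 = 12.47 J/(mol·K).
W = (3.51)(12.47)(331 − 608) = -12125 J.
Work on gas = −W_by = 12125 J.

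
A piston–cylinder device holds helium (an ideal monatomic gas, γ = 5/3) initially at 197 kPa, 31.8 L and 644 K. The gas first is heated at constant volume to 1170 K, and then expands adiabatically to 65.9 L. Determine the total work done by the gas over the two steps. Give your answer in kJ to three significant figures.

Step 1 (isochoric): W = 0 (constant volume).
After step 1: P = 357.9 kPa (V unchanged).
Step 2 (adiabatic): W = (P₁V₁ − P₂V₂)/(γ−1) = (11381 − 7002)/0.667 = 6569 J.
W_total = 0 + 6569 = 6569 J.

W_total ≈ 6.57 kJ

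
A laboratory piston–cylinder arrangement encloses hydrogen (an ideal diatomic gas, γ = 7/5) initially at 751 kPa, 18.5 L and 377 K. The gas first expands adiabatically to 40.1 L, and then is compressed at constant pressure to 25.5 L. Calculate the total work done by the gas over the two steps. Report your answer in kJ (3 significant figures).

Step 1 (adiabatic): W = (P₁V₁ − P₂V₂)/(γ−1) = (13894 − 10196)/0.4 = 9244 J.
After step 1: P = 254.3 kPa, V = 40.1 L, T = 276.7 K.
Step 2 (isobaric): W = PΔV = (254.3 kPa)(25.5 − 40.1 L) = -3712 J.
W_total = 9244 − 3712 = 5532 J.

W_total ≈ 5.53 kJ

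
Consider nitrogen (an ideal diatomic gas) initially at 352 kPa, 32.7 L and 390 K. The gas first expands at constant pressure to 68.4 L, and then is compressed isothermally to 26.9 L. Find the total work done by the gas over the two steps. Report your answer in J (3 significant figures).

W_total ≈ -9900 J

Step 1 (isobaric): W = PΔV = (352 kPa)(68.4 − 32.7 L) = 12566 J.
After step 1: P = 352 kPa, V = 68.4 L, T = 815.8 K.
Step 2 (isothermal): W = P₁V₁ ln(V₂/V₁) = (24077) ln(26.9/68.4) = -22470 J.
W_total = 12566 − 22470 = -9903 J.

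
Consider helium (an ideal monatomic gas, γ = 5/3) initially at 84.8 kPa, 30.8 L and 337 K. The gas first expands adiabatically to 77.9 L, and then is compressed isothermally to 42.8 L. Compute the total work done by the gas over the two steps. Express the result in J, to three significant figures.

W_total ≈ 965 J

Step 1 (adiabatic): W = (P₁V₁ − P₂V₂)/(γ−1) = (2612 − 1407)/0.667 = 1807 J.
After step 1: P = 18.06 kPa, V = 77.9 L, T = 181.5 K.
Step 2 (isothermal): W = P₁V₁ ln(V₂/V₁) = (1407) ln(42.8/77.9) = -842.6 J.
W_total = 1807 − 842.6 = 964.7 J.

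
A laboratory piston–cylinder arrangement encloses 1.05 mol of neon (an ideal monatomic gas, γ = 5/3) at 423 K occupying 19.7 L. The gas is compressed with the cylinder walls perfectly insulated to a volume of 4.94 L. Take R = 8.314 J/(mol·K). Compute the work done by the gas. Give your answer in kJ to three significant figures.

W ≈ -8.39 kJ

Adiabatic: TV^(γ−1) = const with γ = 5/3.
T₂ = T₁ (V₁/V₂)^(γ−1) = 423 × (19.7/4.94)^0.667 = 423 × 2.515 = 1064 K.
W_by = nCᵥ(T₁ − T₂) = (1.05)(12.47)(423 − 1064) = -8390 J.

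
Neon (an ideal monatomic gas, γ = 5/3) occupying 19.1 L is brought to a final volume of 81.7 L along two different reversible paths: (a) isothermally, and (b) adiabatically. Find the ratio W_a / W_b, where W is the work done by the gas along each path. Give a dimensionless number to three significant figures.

Path (a) isothermal: W = P₁V₁ ln(V₂/V₁) → W_a/(P₁V₁) = 1.453.
Path (b) adiabatic: W = P₁V₁(1 − (V₁/V₂)^(γ−1))/(γ−1) → W_b/(P₁V₁) = 0.9308.
W_a / W_b = 1.453 / 0.9308 = 1.561.

W_a / W_b ≈ 1.56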